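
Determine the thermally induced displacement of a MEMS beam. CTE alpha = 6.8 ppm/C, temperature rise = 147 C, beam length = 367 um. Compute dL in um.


Step 1: Convert CTE: alpha = 6.8 ppm/C = 6.8e-6 /C
Step 2: dL = 6.8e-6 * 147 * 367
dL = 0.3669 um


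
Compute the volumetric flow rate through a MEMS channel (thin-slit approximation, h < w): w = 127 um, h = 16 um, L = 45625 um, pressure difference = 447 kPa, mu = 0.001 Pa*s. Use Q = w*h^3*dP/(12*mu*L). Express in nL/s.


Step 1: Convert all dimensions to SI (meters).
w = 127e-6 m, h = 16e-6 m, L = 45625e-6 m, dP = 447e3 Pa
Step 2: Q = w * h^3 * dP / (12 * mu * L)
Q = 127e-6 * (16e-6)^3 * 447e3 / (12 * 0.001 * 45625e-6) = 4.247047e-10 m^3/s
Step 3: Convert Q from m^3/s to nL/s (1 m^3 = 1e12 nL, so multiply by 1e12).
Q = 424.705 nL/s


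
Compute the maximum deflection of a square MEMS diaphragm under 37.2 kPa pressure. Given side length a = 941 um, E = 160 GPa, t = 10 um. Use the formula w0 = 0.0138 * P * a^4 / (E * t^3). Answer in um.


Step 1: Convert pressure to compatible units (E is in GPa, so P in GPa).
P = 37.2 kPa = 37.2e-6 GPa
Step 2: Compute numerator: 0.0138 * P * a^4.
a^4 = 941^4 = 784076601361
numerator = 0.0138 * 37.2e-6 * 784076601361 = 4.025136e+05
Step 3: Compute denominator: E * t^3 = 160 * 10^3 = 160000
Step 4: w0 = numerator / denominator = 4.025136e+05 / 160000 = 2.5157 um


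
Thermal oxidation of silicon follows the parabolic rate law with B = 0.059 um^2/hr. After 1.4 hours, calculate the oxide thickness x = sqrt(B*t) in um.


Step 1: Compute B*t = 0.059 * 1.4 = 0.0826
Step 2: x = sqrt(0.0826)
x = 0.287 um


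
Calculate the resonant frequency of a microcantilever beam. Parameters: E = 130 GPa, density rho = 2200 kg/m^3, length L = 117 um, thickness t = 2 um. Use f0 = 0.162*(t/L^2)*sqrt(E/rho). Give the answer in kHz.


Step 1: Convert units to SI.
t_SI = 2e-6 m, L_SI = 117e-6 m
Step 2: Calculate sqrt(E/rho).
sqrt(130e9 / 2200) = 7687.06 m/s
Step 3: Compute f0.
f0 = 0.162 * 2e-6 / (117e-6)^2 * 7687.06 = 181942.2 Hz = 181.94 kHz


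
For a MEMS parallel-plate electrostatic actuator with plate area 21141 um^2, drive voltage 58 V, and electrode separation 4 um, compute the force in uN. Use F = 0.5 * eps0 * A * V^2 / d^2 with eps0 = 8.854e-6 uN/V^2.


Step 1: Identify parameters.
eps0 = 8.854e-6 uN/V^2, A = 21141 um^2, V = 58 V, d = 4 um
Step 2: Compute V^2 = 58^2 = 3364
Step 3: Compute d^2 = 4^2 = 16
Step 4: F = 0.5 * 8.854e-6 * 21141 * 3364 / 16
F = 19.678 uN


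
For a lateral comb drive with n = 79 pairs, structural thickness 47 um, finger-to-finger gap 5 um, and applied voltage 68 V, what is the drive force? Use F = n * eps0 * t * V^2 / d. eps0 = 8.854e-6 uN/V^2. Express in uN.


Step 1: Parameters: n=79, eps0=8.854e-6 uN/V^2, t=47 um, V=68 V, d=5 um
Step 2: V^2 = 4624
Step 3: F = 79 * 8.854e-6 * 47 * 4624 / 5
F = 30.403 uN


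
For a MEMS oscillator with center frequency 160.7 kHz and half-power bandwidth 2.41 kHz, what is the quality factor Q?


Step 1: Q = f0 / bandwidth
Step 2: Q = 160.7 / 2.41
Q = 66.7


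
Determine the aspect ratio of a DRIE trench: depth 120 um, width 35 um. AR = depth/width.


Step 1: AR = depth / width
Step 2: AR = 120 / 35
AR = 3.4


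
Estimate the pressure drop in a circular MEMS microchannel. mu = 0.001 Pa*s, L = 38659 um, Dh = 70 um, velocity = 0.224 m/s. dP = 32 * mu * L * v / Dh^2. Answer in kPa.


Step 1: Convert to SI: L = 38659e-6 m, Dh = 70e-6 m
Step 2: dP = 32 * 0.001 * 38659e-6 * 0.224 / (70e-6)^2
Step 3: dP = 56552.59 Pa
Step 4: Convert to kPa: dP = 56.55 kPa


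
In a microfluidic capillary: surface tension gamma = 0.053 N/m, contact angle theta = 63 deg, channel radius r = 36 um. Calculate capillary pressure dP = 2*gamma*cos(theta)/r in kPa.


Step 1: cos(63 deg) = 0.454
Step 2: Convert r to m: r = 36e-6 m
Step 3: dP = 2 * 0.053 * 0.454 / 36e-6 = 1336.8 Pa
Step 4: Convert Pa to kPa (divide by 1000).
dP = 1.34 kPa


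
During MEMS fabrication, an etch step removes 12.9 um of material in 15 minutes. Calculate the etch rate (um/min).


Step 1: Etch rate = depth / time
Step 2: rate = 12.9 / 15
rate = 0.86 um/min


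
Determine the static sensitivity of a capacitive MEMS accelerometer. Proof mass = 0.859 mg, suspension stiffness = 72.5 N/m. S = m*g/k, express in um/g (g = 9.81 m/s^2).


Step 1: Convert mass: m = 0.859 mg = 8.59e-07 kg
Step 2: S = m * g / k = 8.59e-07 * 9.81 / 72.5
Step 3: S = 1.16e-07 m/g
Step 4: Convert to um/g: S = 0.116 um/g


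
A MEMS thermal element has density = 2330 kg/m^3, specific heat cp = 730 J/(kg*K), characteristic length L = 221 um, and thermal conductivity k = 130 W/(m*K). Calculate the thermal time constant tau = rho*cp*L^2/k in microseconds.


Step 1: Convert L to m: L = 221e-6 m
Step 2: L^2 = (221e-6)^2 = 4.8841e-08 m^2
Step 3: tau = 2330 * 730 * 4.8841e-08 / 130 = 6.3902813e-04 s
Step 4: Convert to microseconds (multiply by 1e6).
tau = 639.028 us


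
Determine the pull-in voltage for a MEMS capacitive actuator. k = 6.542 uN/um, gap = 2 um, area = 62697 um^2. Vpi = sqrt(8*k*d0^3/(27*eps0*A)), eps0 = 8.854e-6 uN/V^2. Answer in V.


Step 1: Compute numerator: 8 * k * d0^3 = 8 * 6.542 * 2^3 = 418.688
Step 2: Compute denominator: 27 * eps0 * A = 27 * 8.854e-6 * 62697 = 14.988219
Step 3: Vpi = sqrt(418.688 / 14.988219)
Vpi = 5.29 V


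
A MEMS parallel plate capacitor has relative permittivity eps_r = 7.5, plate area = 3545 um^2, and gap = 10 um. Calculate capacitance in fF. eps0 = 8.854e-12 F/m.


Step 1: Convert area to m^2: A = 3545e-12 m^2
Step 2: Convert gap to m: d = 10e-6 m
Step 3: C = eps0 * eps_r * A / d
C = 8.854e-12 * 7.5 * 3545e-12 / 10e-6
Step 4: Convert to fF (multiply by 1e15).
C = 23.54 fF


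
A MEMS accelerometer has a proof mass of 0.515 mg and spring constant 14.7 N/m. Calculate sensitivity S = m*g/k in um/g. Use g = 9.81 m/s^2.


Step 1: Convert mass: m = 0.515 mg = 5.15e-07 kg
Step 2: S = m * g / k = 5.15e-07 * 9.81 / 14.7
Step 3: S = 3.44e-07 m/g
Step 4: Convert to um/g: S = 0.344 um/g


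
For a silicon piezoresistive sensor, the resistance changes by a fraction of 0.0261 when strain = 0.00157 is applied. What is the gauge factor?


Step 1: Identify values.
dR/R = 0.0261, strain = 0.00157
Step 2: GF = (dR/R) / strain = 0.0261 / 0.00157
GF = 16.6


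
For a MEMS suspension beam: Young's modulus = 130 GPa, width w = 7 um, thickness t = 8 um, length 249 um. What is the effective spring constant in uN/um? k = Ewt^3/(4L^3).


Step 1: Convert E to consistent units (1 GPa = 1000 uN/um^2).
E = 130 GPa = 130000 uN/um^2
Step 2: Compute t^3 = 8^3 = 512
Step 3: Compute L^3 = 249^3 = 15438249
Step 4: k = 130000 * 7 * 512 / (4 * 15438249)
k = 7.5449 uN/um


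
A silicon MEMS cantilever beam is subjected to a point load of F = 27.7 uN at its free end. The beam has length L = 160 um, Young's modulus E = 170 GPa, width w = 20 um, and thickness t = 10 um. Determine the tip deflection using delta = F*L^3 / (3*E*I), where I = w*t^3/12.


Step 1: Calculate the second moment of area.
I = w * t^3 / 12 = 20 * 10^3 / 12 = 1666.6667 um^4
Step 2: Convert E to consistent units (1 GPa = 1000 uN/um^2).
E = 170 GPa = 170000 uN/um^2
Step 3: Calculate tip deflection.
delta = F * L^3 / (3 * E * I)
delta = 27.7 * 160^3 / (3 * 170000 * 1666.6667)
delta = 0.1335 um


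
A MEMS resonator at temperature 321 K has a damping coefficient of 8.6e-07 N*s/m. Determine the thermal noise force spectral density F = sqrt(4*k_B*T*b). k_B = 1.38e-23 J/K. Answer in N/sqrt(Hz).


Step 1: Compute 4 * k_B * T * b
= 4 * 1.38e-23 * 321 * 8.6e-07
= 1.5239e-26 N^2/Hz
Step 2: F_noise = sqrt(1.5239e-26)
F_noise = 1.23e-13 N/sqrt(Hz)


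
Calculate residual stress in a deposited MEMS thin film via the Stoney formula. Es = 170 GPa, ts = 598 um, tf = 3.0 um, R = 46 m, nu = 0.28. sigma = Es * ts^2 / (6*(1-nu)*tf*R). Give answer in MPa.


Step 1: Compute numerator: Es * ts^2 = 170 * 598^2 = 60792680 (GPa*um^2)
Step 2: Compute denominator (R in um): 6*(1-nu)*tf*R = 6*0.72*3.0*46e6 = 596160000.0 (um^2)
Step 3: sigma (GPa) = 60792680 / 596160000.0 = 1.01974e-01 GPa
Step 4: Convert to MPa (x1000): sigma = 102.0 MPa


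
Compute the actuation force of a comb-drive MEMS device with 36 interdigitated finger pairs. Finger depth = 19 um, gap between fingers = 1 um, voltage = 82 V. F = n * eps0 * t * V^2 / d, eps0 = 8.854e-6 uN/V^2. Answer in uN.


Step 1: Parameters: n=36, eps0=8.854e-6 uN/V^2, t=19 um, V=82 V, d=1 um
Step 2: V^2 = 6724
Step 3: F = 36 * 8.854e-6 * 19 * 6724 / 1
F = 40.721 uN


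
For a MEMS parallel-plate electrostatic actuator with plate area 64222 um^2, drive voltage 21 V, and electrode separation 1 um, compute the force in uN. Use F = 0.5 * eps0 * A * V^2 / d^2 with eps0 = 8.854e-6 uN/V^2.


Step 1: Identify parameters.
eps0 = 8.854e-6 uN/V^2, A = 64222 um^2, V = 21 V, d = 1 um
Step 2: Compute V^2 = 21^2 = 441
Step 3: Compute d^2 = 1^2 = 1
Step 4: F = 0.5 * 8.854e-6 * 64222 * 441 / 1
F = 125.381 uN


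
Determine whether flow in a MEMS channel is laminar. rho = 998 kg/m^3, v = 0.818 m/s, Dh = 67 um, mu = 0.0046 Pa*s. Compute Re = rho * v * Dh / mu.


Step 1: Convert Dh to meters: Dh = 67e-6 m
Step 2: Re = rho * v * Dh / mu
Re = 998 * 0.818 * 67e-6 / 0.0046
Re = 11.891
Since Re = 11.891 is below ~2300, the flow is laminar.


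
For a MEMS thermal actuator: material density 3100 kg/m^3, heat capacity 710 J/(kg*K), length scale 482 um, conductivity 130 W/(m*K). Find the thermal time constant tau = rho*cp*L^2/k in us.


Step 1: Convert L to m: L = 482e-6 m
Step 2: L^2 = (482e-6)^2 = 2.32324e-07 m^2
Step 3: tau = 3100 * 710 * 2.32324e-07 / 130 = 3.93342403e-03 s
Step 4: Convert to microseconds (multiply by 1e6).
tau = 3933.424 us


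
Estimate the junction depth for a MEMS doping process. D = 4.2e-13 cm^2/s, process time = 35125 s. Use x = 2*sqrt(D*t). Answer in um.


Step 1: Compute D*t = 4.2e-13 * 35125 = 1.47525e-08 cm^2
Step 2: sqrt(D*t) = 1.2146e-04 cm
Step 3: x = 2 * 1.2146e-04 cm = 2.4292e-04 cm
Step 4: Convert to um (1 cm = 1e4 um): x = 2.429 um


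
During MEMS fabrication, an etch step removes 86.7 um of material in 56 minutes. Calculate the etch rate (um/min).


Step 1: Etch rate = depth / time
Step 2: rate = 86.7 / 56
rate = 1.548 um/min


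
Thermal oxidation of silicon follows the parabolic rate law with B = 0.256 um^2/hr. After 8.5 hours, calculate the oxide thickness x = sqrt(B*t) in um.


Step 1: Compute B*t = 0.256 * 8.5 = 2.176
Step 2: x = sqrt(2.176)
x = 1.475 um


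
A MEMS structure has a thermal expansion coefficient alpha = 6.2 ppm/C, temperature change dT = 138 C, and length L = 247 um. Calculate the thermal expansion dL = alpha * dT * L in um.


Step 1: Convert CTE: alpha = 6.2 ppm/C = 6.2e-6 /C
Step 2: dL = 6.2e-6 * 138 * 247
dL = 0.2113 um


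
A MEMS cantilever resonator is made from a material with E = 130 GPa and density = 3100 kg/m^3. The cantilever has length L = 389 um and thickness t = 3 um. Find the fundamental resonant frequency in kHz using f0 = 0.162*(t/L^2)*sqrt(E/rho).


Step 1: Convert units to SI.
t_SI = 3e-6 m, L_SI = 389e-6 m
Step 2: Calculate sqrt(E/rho).
sqrt(130e9 / 3100) = 6475.76 m/s
Step 3: Compute f0.
f0 = 0.162 * 3e-6 / (389e-6)^2 * 6475.76 = 20798.3 Hz = 20.8 kHz


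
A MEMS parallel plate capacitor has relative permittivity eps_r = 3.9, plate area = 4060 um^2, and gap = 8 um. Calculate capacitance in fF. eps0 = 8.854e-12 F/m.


Step 1: Convert area to m^2: A = 4060e-12 m^2
Step 2: Convert gap to m: d = 8e-6 m
Step 3: C = eps0 * eps_r * A / d
C = 8.854e-12 * 3.9 * 4060e-12 / 8e-6
Step 4: Convert to fF (multiply by 1e15).
C = 17.52 fF


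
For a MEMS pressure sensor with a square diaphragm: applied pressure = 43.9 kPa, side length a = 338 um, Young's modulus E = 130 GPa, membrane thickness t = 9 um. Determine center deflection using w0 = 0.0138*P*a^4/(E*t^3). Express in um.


Step 1: Convert pressure to compatible units (E is in GPa, so P in GPa).
P = 43.9 kPa = 43.9e-6 GPa
Step 2: Compute numerator: 0.0138 * P * a^4.
a^4 = 338^4 = 13051691536
numerator = 0.0138 * 43.9e-6 * 13051691536 = 7.907e+03
Step 3: Compute denominator: E * t^3 = 130 * 9^3 = 94770
Step 4: w0 = numerator / denominator = 7.907e+03 / 94770 = 0.0834 um


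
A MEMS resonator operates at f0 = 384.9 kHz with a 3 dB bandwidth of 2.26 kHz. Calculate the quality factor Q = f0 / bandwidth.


Step 1: Q = f0 / bandwidth
Step 2: Q = 384.9 / 2.26
Q = 170.3


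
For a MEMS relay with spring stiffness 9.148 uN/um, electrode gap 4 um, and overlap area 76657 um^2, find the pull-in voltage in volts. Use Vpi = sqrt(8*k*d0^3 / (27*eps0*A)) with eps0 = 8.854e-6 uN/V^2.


Step 1: Compute numerator: 8 * k * d0^3 = 8 * 9.148 * 4^3 = 4683.776
Step 2: Compute denominator: 27 * eps0 * A = 27 * 8.854e-6 * 76657 = 18.325469
Step 3: Vpi = sqrt(4683.776 / 18.325469)
Vpi = 15.99 V


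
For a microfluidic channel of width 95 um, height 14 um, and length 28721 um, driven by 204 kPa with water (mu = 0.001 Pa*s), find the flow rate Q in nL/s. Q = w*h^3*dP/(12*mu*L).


Step 1: Convert all dimensions to SI (meters).
w = 95e-6 m, h = 14e-6 m, L = 28721e-6 m, dP = 204e3 Pa
Step 2: Q = w * h^3 * dP / (12 * mu * L)
Q = 95e-6 * (14e-6)^3 * 204e3 / (12 * 0.001 * 28721e-6) = 1.5429686e-10 m^3/s
Step 3: Convert Q from m^3/s to nL/s (1 m^3 = 1e12 nL, so multiply by 1e12).
Q = 154.297 nL/s


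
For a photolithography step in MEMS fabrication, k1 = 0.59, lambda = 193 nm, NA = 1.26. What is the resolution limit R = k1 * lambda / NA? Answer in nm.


Step 1: Identify values: k1 = 0.59, lambda = 193 nm, NA = 1.26
Step 2: R = k1 * lambda / NA
R = 0.59 * 193 / 1.26
R = 90.4 nm


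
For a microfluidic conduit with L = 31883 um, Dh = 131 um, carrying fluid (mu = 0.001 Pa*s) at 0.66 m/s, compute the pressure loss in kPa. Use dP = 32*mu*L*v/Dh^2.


Step 1: Convert to SI: L = 31883e-6 m, Dh = 131e-6 m
Step 2: dP = 32 * 0.001 * 31883e-6 * 0.66 / (131e-6)^2
Step 3: dP = 39238.33 Pa
Step 4: Convert to kPa: dP = 39.24 kPa


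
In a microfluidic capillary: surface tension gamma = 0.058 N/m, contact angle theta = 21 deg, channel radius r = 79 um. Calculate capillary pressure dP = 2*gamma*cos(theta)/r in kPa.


Step 1: cos(21 deg) = 0.9336
Step 2: Convert r to m: r = 79e-6 m
Step 3: dP = 2 * 0.058 * 0.9336 / 79e-6 = 1370.9 Pa
Step 4: Convert Pa to kPa (divide by 1000).
dP = 1.37 kPa


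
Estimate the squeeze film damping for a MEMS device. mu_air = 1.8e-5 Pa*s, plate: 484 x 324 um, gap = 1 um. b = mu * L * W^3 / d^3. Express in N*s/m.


Step 1: Convert to SI.
L = 484e-6 m, W = 324e-6 m, d = 1e-6 m
Step 2: W^3 = (324e-6)^3 = 3.40e-11 m^3
Step 3: d^3 = (1e-6)^3 = 1.00e-18 m^3
Step 4: b = 1.8e-5 * 484e-6 * 3.40e-11 / 1.00e-18
b = 2.96e-01 N*s/m


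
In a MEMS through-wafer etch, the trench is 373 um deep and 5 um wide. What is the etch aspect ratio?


Step 1: AR = depth / width
Step 2: AR = 373 / 5
AR = 74.6


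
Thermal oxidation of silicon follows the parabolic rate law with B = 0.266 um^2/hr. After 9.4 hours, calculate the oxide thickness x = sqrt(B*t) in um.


Step 1: Compute B*t = 0.266 * 9.4 = 2.5004
Step 2: x = sqrt(2.5004)
x = 1.581 um


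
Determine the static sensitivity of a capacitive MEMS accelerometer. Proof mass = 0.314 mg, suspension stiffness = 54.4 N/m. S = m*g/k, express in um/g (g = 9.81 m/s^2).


Step 1: Convert mass: m = 0.314 mg = 3.14e-07 kg
Step 2: S = m * g / k = 3.14e-07 * 9.81 / 54.4
Step 3: S = 5.66e-08 m/g
Step 4: Convert to um/g: S = 0.057 um/g


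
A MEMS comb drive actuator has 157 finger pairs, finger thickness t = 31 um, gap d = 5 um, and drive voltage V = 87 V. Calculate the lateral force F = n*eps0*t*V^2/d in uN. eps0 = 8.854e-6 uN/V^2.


Step 1: Parameters: n=157, eps0=8.854e-6 uN/V^2, t=31 um, V=87 V, d=5 um
Step 2: V^2 = 7569
Step 3: F = 157 * 8.854e-6 * 31 * 7569 / 5
F = 65.233 uN


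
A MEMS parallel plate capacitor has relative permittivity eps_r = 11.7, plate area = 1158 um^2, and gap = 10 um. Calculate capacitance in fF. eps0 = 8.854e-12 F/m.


Step 1: Convert area to m^2: A = 1158e-12 m^2
Step 2: Convert gap to m: d = 10e-6 m
Step 3: C = eps0 * eps_r * A / d
C = 8.854e-12 * 11.7 * 1158e-12 / 10e-6
Step 4: Convert to fF (multiply by 1e15).
C = 12.0 fF


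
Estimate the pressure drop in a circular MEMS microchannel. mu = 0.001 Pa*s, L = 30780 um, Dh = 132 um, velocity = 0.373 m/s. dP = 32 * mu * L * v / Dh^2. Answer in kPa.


Step 1: Convert to SI: L = 30780e-6 m, Dh = 132e-6 m
Step 2: dP = 32 * 0.001 * 30780e-6 * 0.373 / (132e-6)^2
Step 3: dP = 21085.29 Pa
Step 4: Convert to kPa: dP = 21.09 kPa


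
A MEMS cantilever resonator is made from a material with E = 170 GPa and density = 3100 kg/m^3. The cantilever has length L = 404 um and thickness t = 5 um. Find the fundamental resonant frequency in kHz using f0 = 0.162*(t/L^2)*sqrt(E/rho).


Step 1: Convert units to SI.
t_SI = 5e-6 m, L_SI = 404e-6 m
Step 2: Calculate sqrt(E/rho).
sqrt(170e9 / 3100) = 7405.32 m/s
Step 3: Compute f0.
f0 = 0.162 * 5e-6 / (404e-6)^2 * 7405.32 = 36750.7 Hz = 36.75 kHz


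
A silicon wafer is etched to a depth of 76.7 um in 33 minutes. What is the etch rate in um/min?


Step 1: Etch rate = depth / time
Step 2: rate = 76.7 / 33
rate = 2.324 um/min


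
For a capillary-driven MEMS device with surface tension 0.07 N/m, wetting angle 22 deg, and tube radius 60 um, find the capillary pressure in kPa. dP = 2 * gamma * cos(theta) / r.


Step 1: cos(22 deg) = 0.9272
Step 2: Convert r to m: r = 60e-6 m
Step 3: dP = 2 * 0.07 * 0.9272 / 60e-6 = 2163.5 Pa
Step 4: Convert Pa to kPa (divide by 1000).
dP = 2.16 kPa


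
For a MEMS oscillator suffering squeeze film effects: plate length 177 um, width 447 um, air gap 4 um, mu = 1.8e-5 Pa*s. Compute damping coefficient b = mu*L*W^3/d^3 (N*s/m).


Step 1: Convert to SI.
L = 177e-6 m, W = 447e-6 m, d = 4e-6 m
Step 2: W^3 = (447e-6)^3 = 8.93e-11 m^3
Step 3: d^3 = (4e-6)^3 = 6.40e-17 m^3
Step 4: b = 1.8e-5 * 177e-6 * 8.93e-11 / 6.40e-17
b = 4.45e-03 N*s/m


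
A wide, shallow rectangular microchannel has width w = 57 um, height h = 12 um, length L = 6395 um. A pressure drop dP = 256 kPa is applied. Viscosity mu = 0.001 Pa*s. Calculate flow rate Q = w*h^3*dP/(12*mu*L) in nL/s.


Step 1: Convert all dimensions to SI (meters).
w = 57e-6 m, h = 12e-6 m, L = 6395e-6 m, dP = 256e3 Pa
Step 2: Q = w * h^3 * dP / (12 * mu * L)
Q = 57e-6 * (12e-6)^3 * 256e3 / (12 * 0.001 * 6395e-6) = 3.285767e-10 m^3/s
Step 3: Convert Q from m^3/s to nL/s (1 m^3 = 1e12 nL, so multiply by 1e12).
Q = 328.577 nL/s


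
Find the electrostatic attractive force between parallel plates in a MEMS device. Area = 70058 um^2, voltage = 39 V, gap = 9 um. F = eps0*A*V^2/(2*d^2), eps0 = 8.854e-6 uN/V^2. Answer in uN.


Step 1: Identify parameters.
eps0 = 8.854e-6 uN/V^2, A = 70058 um^2, V = 39 V, d = 9 um
Step 2: Compute V^2 = 39^2 = 1521
Step 3: Compute d^2 = 9^2 = 81
Step 4: F = 0.5 * 8.854e-6 * 70058 * 1521 / 81
F = 5.824 uN


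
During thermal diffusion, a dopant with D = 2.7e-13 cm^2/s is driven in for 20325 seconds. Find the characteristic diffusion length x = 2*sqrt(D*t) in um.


Step 1: Compute D*t = 2.7e-13 * 20325 = 5.48775e-09 cm^2
Step 2: sqrt(D*t) = 7.40793e-05 cm
Step 3: x = 2 * 7.40793e-05 cm = 1.481586e-04 cm
Step 4: Convert to um (1 cm = 1e4 um): x = 1.482 um


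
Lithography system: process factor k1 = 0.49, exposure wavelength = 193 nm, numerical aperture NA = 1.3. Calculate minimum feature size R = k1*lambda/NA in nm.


Step 1: Identify values: k1 = 0.49, lambda = 193 nm, NA = 1.3
Step 2: R = k1 * lambda / NA
R = 0.49 * 193 / 1.3
R = 72.7 nm


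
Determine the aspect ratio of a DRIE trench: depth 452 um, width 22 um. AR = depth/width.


Step 1: AR = depth / width
Step 2: AR = 452 / 22
AR = 20.5


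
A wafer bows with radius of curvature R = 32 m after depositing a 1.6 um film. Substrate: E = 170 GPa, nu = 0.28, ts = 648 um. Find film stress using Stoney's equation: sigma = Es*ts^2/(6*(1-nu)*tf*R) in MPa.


Step 1: Compute numerator: Es * ts^2 = 170 * 648^2 = 71383680 (GPa*um^2)
Step 2: Compute denominator (R in um): 6*(1-nu)*tf*R = 6*0.72*1.6*32e6 = 221184000.0 (um^2)
Step 3: sigma (GPa) = 71383680 / 221184000.0 = 3.22734e-01 GPa
Step 4: Convert to MPa (x1000): sigma = 322.7 MPa


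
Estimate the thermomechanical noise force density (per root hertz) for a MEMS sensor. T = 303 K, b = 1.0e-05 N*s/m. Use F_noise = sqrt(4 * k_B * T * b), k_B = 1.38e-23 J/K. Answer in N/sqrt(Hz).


Step 1: Compute 4 * k_B * T * b
= 4 * 1.38e-23 * 303 * 1.0e-05
= 1.6726e-25 N^2/Hz
Step 2: F_noise = sqrt(1.6726e-25)
F_noise = 4.09e-13 N/sqrt(Hz)


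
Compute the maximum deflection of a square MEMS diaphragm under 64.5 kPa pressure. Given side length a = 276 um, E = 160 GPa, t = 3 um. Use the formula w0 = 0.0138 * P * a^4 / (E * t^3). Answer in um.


Step 1: Convert pressure to compatible units (E is in GPa, so P in GPa).
P = 64.5 kPa = 64.5e-6 GPa
Step 2: Compute numerator: 0.0138 * P * a^4.
a^4 = 276^4 = 5802782976
numerator = 0.0138 * 64.5e-6 * 5802782976 = 5.165057e+03
Step 3: Compute denominator: E * t^3 = 160 * 3^3 = 4320
Step 4: w0 = numerator / denominator = 5.165057e+03 / 4320 = 1.1956 um


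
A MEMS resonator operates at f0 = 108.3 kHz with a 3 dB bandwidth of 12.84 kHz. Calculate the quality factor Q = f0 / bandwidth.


Step 1: Q = f0 / bandwidth
Step 2: Q = 108.3 / 12.84
Q = 8.4


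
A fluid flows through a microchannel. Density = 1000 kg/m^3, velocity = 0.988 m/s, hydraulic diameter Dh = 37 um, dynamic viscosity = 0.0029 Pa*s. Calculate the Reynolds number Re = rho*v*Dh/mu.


Step 1: Convert Dh to meters: Dh = 37e-6 m
Step 2: Re = rho * v * Dh / mu
Re = 1000 * 0.988 * 37e-6 / 0.0029
Re = 12.606


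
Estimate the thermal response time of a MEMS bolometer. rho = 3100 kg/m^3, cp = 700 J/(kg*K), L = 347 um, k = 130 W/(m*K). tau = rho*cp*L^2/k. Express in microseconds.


Step 1: Convert L to m: L = 347e-6 m
Step 2: L^2 = (347e-6)^2 = 1.20409e-07 m^2
Step 3: tau = 3100 * 700 * 1.20409e-07 / 130 = 2.00990408e-03 s
Step 4: Convert to microseconds (multiply by 1e6).
tau = 2009.904 us


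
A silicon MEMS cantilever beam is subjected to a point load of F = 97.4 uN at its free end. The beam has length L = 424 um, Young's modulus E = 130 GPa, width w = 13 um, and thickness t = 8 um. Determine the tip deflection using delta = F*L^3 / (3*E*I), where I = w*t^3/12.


Step 1: Calculate the second moment of area.
I = w * t^3 / 12 = 13 * 8^3 / 12 = 554.6667 um^4
Step 2: Convert E to consistent units (1 GPa = 1000 uN/um^2).
E = 130 GPa = 130000 uN/um^2
Step 3: Calculate tip deflection.
delta = F * L^3 / (3 * E * I)
delta = 97.4 * 424^3 / (3 * 130000 * 554.6667)
delta = 34.321 um


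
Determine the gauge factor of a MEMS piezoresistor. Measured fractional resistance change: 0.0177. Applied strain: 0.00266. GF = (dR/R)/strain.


Step 1: Identify values.
dR/R = 0.0177, strain = 0.00266
Step 2: GF = (dR/R) / strain = 0.0177 / 0.00266
GF = 6.7


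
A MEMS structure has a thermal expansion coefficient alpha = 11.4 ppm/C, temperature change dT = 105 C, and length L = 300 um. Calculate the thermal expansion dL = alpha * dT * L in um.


Step 1: Convert CTE: alpha = 11.4 ppm/C = 11.4e-6 /C
Step 2: dL = 11.4e-6 * 105 * 300
dL = 0.3591 um


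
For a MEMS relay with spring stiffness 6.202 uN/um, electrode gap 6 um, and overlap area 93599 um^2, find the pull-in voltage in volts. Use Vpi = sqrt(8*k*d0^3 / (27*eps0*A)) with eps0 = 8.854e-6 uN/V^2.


Step 1: Compute numerator: 8 * k * d0^3 = 8 * 6.202 * 6^3 = 10717.056
Step 2: Compute denominator: 27 * eps0 * A = 27 * 8.854e-6 * 93599 = 22.37559
Step 3: Vpi = sqrt(10717.056 / 22.37559)
Vpi = 21.89 V


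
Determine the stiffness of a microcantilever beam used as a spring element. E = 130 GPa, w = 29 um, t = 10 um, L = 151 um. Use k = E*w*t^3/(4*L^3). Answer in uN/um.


Step 1: Convert E to consistent units (1 GPa = 1000 uN/um^2).
E = 130 GPa = 130000 uN/um^2
Step 2: Compute t^3 = 10^3 = 1000
Step 3: Compute L^3 = 151^3 = 3442951
Step 4: k = 130000 * 29 * 1000 / (4 * 3442951)
k = 273.7477 uN/um


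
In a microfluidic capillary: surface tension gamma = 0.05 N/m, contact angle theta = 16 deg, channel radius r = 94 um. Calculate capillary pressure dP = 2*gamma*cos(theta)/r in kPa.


Step 1: cos(16 deg) = 0.9613
Step 2: Convert r to m: r = 94e-6 m
Step 3: dP = 2 * 0.05 * 0.9613 / 94e-6 = 1022.7 Pa
Step 4: Convert Pa to kPa (divide by 1000).
dP = 1.02 kPa


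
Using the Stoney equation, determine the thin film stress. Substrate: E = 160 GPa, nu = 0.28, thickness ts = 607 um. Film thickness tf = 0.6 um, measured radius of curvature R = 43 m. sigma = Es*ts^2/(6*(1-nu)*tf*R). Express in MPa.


Step 1: Compute numerator: Es * ts^2 = 160 * 607^2 = 58951840 (GPa*um^2)
Step 2: Compute denominator (R in um): 6*(1-nu)*tf*R = 6*0.72*0.6*43e6 = 111456000.0 (um^2)
Step 3: sigma (GPa) = 58951840 / 111456000.0 = 5.28925e-01 GPa
Step 4: Convert to MPa (x1000): sigma = 528.9 MPa


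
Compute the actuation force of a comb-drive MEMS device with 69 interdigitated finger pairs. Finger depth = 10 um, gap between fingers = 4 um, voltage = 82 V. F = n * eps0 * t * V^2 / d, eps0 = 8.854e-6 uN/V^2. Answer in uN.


Step 1: Parameters: n=69, eps0=8.854e-6 uN/V^2, t=10 um, V=82 V, d=4 um
Step 2: V^2 = 6724
Step 3: F = 69 * 8.854e-6 * 10 * 6724 / 4
F = 10.27 uN


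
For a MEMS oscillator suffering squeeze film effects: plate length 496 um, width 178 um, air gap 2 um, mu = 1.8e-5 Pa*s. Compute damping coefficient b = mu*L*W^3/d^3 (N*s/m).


Step 1: Convert to SI.
L = 496e-6 m, W = 178e-6 m, d = 2e-6 m
Step 2: W^3 = (178e-6)^3 = 5.64e-12 m^3
Step 3: d^3 = (2e-6)^3 = 8.00e-18 m^3
Step 4: b = 1.8e-5 * 496e-6 * 5.64e-12 / 8.00e-18
b = 6.29e-03 N*s/m


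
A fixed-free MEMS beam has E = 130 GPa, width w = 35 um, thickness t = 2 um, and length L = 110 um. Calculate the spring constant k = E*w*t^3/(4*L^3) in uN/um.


Step 1: Convert E to consistent units (1 GPa = 1000 uN/um^2).
E = 130 GPa = 130000 uN/um^2
Step 2: Compute t^3 = 2^3 = 8
Step 3: Compute L^3 = 110^3 = 1331000
Step 4: k = 130000 * 35 * 8 / (4 * 1331000)
k = 6.837 uN/um


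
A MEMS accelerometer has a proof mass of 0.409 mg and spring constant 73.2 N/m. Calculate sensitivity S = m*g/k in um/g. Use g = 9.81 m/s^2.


Step 1: Convert mass: m = 0.409 mg = 4.09e-07 kg
Step 2: S = m * g / k = 4.09e-07 * 9.81 / 73.2
Step 3: S = 5.48e-08 m/g
Step 4: Convert to um/g: S = 0.055 um/g


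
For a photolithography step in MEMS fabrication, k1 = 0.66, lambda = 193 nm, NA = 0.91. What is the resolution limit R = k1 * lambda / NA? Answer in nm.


Step 1: Identify values: k1 = 0.66, lambda = 193 nm, NA = 0.91
Step 2: R = k1 * lambda / NA
R = 0.66 * 193 / 0.91
R = 140.0 nm


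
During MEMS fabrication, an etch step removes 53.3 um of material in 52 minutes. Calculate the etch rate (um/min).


Step 1: Etch rate = depth / time
Step 2: rate = 53.3 / 52
rate = 1.025 um/min


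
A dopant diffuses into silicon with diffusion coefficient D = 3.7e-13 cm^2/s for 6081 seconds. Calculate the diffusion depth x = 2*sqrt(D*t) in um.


Step 1: Compute D*t = 3.7e-13 * 6081 = 2.24997e-09 cm^2
Step 2: sqrt(D*t) = 4.7434e-05 cm
Step 3: x = 2 * 4.7434e-05 cm = 9.4868e-05 cm
Step 4: Convert to um (1 cm = 1e4 um): x = 0.949 um


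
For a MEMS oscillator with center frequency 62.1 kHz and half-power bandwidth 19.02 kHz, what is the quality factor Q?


Step 1: Q = f0 / bandwidth
Step 2: Q = 62.1 / 19.02
Q = 3.3


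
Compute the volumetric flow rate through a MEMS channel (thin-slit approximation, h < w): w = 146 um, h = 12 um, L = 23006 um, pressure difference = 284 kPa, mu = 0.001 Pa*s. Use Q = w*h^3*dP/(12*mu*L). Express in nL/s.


Step 1: Convert all dimensions to SI (meters).
w = 146e-6 m, h = 12e-6 m, L = 23006e-6 m, dP = 284e3 Pa
Step 2: Q = w * h^3 * dP / (12 * mu * L)
Q = 146e-6 * (12e-6)^3 * 284e3 / (12 * 0.001 * 23006e-6) = 2.5953299e-10 m^3/s
Step 3: Convert Q from m^3/s to nL/s (1 m^3 = 1e12 nL, so multiply by 1e12).
Q = 259.533 nL/s


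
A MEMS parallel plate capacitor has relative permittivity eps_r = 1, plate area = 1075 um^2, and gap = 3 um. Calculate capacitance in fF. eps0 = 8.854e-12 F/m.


Step 1: Convert area to m^2: A = 1075e-12 m^2
Step 2: Convert gap to m: d = 3e-6 m
Step 3: C = eps0 * eps_r * A / d
C = 8.854e-12 * 1 * 1075e-12 / 3e-6
Step 4: Convert to fF (multiply by 1e15).
C = 3.17 fF


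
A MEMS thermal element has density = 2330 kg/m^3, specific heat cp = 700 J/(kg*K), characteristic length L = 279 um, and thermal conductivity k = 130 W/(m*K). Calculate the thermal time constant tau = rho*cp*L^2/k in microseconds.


Step 1: Convert L to m: L = 279e-6 m
Step 2: L^2 = (279e-6)^2 = 7.7841e-08 m^2
Step 3: tau = 2330 * 700 * 7.7841e-08 / 130 = 9.7660516e-04 s
Step 4: Convert to microseconds (multiply by 1e6).
tau = 976.605 us


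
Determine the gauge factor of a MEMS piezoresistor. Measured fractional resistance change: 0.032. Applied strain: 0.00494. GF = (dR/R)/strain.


Step 1: Identify values.
dR/R = 0.032, strain = 0.00494
Step 2: GF = (dR/R) / strain = 0.032 / 0.00494
GF = 6.5


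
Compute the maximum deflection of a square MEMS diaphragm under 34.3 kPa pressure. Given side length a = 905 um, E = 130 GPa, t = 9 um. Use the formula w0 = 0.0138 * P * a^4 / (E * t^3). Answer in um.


Step 1: Convert pressure to compatible units (E is in GPa, so P in GPa).
P = 34.3 kPa = 34.3e-6 GPa
Step 2: Compute numerator: 0.0138 * P * a^4.
a^4 = 905^4 = 670801950625
numerator = 0.0138 * 34.3e-6 * 670801950625 = 3.175174e+05
Step 3: Compute denominator: E * t^3 = 130 * 9^3 = 94770
Step 4: w0 = numerator / denominator = 3.175174e+05 / 94770 = 3.3504 um


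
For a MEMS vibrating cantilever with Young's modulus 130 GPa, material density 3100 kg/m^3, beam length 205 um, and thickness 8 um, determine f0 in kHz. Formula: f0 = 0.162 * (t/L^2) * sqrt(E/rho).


Step 1: Convert units to SI.
t_SI = 8e-6 m, L_SI = 205e-6 m
Step 2: Calculate sqrt(E/rho).
sqrt(130e9 / 3100) = 6475.76 m/s
Step 3: Compute f0.
f0 = 0.162 * 8e-6 / (205e-6)^2 * 6475.76 = 199704.6 Hz = 199.7 kHz


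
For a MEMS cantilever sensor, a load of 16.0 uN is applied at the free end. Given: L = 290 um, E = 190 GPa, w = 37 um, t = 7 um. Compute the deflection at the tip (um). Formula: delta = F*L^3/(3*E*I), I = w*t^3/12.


Step 1: Calculate the second moment of area.
I = w * t^3 / 12 = 37 * 7^3 / 12 = 1057.5833 um^4
Step 2: Convert E to consistent units (1 GPa = 1000 uN/um^2).
E = 190 GPa = 190000 uN/um^2
Step 3: Calculate tip deflection.
delta = F * L^3 / (3 * E * I)
delta = 16.0 * 290^3 / (3 * 190000 * 1057.5833)
delta = 0.6473 um


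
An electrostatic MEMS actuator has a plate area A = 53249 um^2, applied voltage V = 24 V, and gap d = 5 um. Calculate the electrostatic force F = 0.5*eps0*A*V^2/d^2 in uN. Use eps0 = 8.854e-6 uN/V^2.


Step 1: Identify parameters.
eps0 = 8.854e-6 uN/V^2, A = 53249 um^2, V = 24 V, d = 5 um
Step 2: Compute V^2 = 24^2 = 576
Step 3: Compute d^2 = 5^2 = 25
Step 4: F = 0.5 * 8.854e-6 * 53249 * 576 / 25
F = 5.431 uN


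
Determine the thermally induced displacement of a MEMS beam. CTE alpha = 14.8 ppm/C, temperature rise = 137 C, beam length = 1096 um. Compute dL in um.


Step 1: Convert CTE: alpha = 14.8 ppm/C = 14.8e-6 /C
Step 2: dL = 14.8e-6 * 137 * 1096
dL = 2.2222 um


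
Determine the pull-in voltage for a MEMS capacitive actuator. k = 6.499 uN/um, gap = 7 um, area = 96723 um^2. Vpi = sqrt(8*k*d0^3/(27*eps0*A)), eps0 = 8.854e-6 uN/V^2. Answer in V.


Step 1: Compute numerator: 8 * k * d0^3 = 8 * 6.499 * 7^3 = 17833.256
Step 2: Compute denominator: 27 * eps0 * A = 27 * 8.854e-6 * 96723 = 23.122407
Step 3: Vpi = sqrt(17833.256 / 23.122407)
Vpi = 27.77 V


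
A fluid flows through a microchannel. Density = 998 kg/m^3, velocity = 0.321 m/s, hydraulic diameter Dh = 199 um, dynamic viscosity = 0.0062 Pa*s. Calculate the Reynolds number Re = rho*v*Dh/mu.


Step 1: Convert Dh to meters: Dh = 199e-6 m
Step 2: Re = rho * v * Dh / mu
Re = 998 * 0.321 * 199e-6 / 0.0062
Re = 10.282


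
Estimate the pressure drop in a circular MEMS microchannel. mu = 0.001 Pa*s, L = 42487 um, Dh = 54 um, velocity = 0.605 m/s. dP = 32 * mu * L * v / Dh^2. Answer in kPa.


Step 1: Convert to SI: L = 42487e-6 m, Dh = 54e-6 m
Step 2: dP = 32 * 0.001 * 42487e-6 * 0.605 / (54e-6)^2
Step 3: dP = 282081.04 Pa
Step 4: Convert to kPa: dP = 282.08 kPa


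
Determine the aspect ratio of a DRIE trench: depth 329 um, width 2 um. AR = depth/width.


Step 1: AR = depth / width
Step 2: AR = 329 / 2
AR = 164.5


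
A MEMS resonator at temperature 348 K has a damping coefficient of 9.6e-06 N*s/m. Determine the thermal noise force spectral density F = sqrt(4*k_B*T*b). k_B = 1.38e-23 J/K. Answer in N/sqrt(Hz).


Step 1: Compute 4 * k_B * T * b
= 4 * 1.38e-23 * 348 * 9.6e-06
= 1.8441e-25 N^2/Hz
Step 2: F_noise = sqrt(1.8441e-25)
F_noise = 4.29e-13 N/sqrt(Hz)


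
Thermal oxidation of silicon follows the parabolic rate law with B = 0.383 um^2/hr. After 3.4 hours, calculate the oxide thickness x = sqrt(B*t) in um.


Step 1: Compute B*t = 0.383 * 3.4 = 1.3022
Step 2: x = sqrt(1.3022)
x = 1.141 um


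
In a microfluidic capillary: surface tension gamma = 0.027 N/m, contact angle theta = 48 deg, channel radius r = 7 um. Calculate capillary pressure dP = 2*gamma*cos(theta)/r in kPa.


Step 1: cos(48 deg) = 0.6691
Step 2: Convert r to m: r = 7e-6 m
Step 3: dP = 2 * 0.027 * 0.6691 / 7e-6 = 5161.6 Pa
Step 4: Convert Pa to kPa (divide by 1000).
dP = 5.16 kPa


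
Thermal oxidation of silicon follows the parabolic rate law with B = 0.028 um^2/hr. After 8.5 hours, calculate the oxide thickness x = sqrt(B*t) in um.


Step 1: Compute B*t = 0.028 * 8.5 = 0.238
Step 2: x = sqrt(0.238)
x = 0.488 um


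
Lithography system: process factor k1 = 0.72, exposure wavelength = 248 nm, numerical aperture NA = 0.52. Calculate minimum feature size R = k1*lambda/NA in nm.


Step 1: Identify values: k1 = 0.72, lambda = 248 nm, NA = 0.52
Step 2: R = k1 * lambda / NA
R = 0.72 * 248 / 0.52
R = 343.4 nm


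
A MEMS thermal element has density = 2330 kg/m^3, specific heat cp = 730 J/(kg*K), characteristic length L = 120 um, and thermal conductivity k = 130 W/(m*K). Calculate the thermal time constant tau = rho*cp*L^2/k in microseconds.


Step 1: Convert L to m: L = 120e-6 m
Step 2: L^2 = (120e-6)^2 = 1.44e-08 m^2
Step 3: tau = 2330 * 730 * 1.44e-08 / 130 = 1.8840738e-04 s
Step 4: Convert to microseconds (multiply by 1e6).
tau = 188.407 us


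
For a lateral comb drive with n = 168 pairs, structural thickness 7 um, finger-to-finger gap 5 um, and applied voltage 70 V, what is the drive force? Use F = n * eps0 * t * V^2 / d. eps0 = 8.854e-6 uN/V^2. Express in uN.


Step 1: Parameters: n=168, eps0=8.854e-6 uN/V^2, t=7 um, V=70 V, d=5 um
Step 2: V^2 = 4900
Step 3: F = 168 * 8.854e-6 * 7 * 4900 / 5
F = 10.204 uN


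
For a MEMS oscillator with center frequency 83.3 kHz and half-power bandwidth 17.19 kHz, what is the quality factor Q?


Step 1: Q = f0 / bandwidth
Step 2: Q = 83.3 / 17.19
Q = 4.8


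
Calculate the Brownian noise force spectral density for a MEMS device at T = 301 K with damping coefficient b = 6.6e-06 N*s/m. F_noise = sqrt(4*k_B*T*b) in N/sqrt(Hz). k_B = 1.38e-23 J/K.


Step 1: Compute 4 * k_B * T * b
= 4 * 1.38e-23 * 301 * 6.6e-06
= 1.0966e-25 N^2/Hz
Step 2: F_noise = sqrt(1.0966e-25)
F_noise = 3.31e-13 N/sqrt(Hz)


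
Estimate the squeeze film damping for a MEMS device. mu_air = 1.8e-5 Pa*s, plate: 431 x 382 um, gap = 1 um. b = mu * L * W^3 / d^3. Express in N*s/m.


Step 1: Convert to SI.
L = 431e-6 m, W = 382e-6 m, d = 1e-6 m
Step 2: W^3 = (382e-6)^3 = 5.57e-11 m^3
Step 3: d^3 = (1e-6)^3 = 1.00e-18 m^3
Step 4: b = 1.8e-5 * 431e-6 * 5.57e-11 / 1.00e-18
b = 4.32e-01 N*s/m


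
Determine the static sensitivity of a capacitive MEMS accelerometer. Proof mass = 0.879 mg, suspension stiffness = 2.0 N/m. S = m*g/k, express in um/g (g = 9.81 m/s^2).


Step 1: Convert mass: m = 0.879 mg = 8.79e-07 kg
Step 2: S = m * g / k = 8.79e-07 * 9.81 / 2.0
Step 3: S = 4.31e-06 m/g
Step 4: Convert to um/g: S = 4.311 um/g


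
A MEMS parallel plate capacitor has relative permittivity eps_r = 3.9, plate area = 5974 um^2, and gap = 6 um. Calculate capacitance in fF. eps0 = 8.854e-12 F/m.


Step 1: Convert area to m^2: A = 5974e-12 m^2
Step 2: Convert gap to m: d = 6e-6 m
Step 3: C = eps0 * eps_r * A / d
C = 8.854e-12 * 3.9 * 5974e-12 / 6e-6
Step 4: Convert to fF (multiply by 1e15).
C = 34.38 fF


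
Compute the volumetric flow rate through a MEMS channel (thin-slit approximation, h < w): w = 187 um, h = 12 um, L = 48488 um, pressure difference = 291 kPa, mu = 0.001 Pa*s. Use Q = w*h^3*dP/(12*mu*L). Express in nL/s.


Step 1: Convert all dimensions to SI (meters).
w = 187e-6 m, h = 12e-6 m, L = 48488e-6 m, dP = 291e3 Pa
Step 2: Q = w * h^3 * dP / (12 * mu * L)
Q = 187e-6 * (12e-6)^3 * 291e3 / (12 * 0.001 * 48488e-6) = 1.6160799e-10 m^3/s
Step 3: Convert Q from m^3/s to nL/s (1 m^3 = 1e12 nL, so multiply by 1e12).
Q = 161.608 nL/s


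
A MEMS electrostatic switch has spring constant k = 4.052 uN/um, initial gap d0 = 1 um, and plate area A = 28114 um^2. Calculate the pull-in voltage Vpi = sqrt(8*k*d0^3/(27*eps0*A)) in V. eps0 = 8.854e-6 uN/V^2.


Step 1: Compute numerator: 8 * k * d0^3 = 8 * 4.052 * 1^3 = 32.416
Step 2: Compute denominator: 27 * eps0 * A = 27 * 8.854e-6 * 28114 = 6.720877
Step 3: Vpi = sqrt(32.416 / 6.720877)
Vpi = 2.2 V


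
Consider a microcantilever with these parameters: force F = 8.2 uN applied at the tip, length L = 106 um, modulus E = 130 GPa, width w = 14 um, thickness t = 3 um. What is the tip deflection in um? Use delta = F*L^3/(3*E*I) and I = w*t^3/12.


Step 1: Calculate the second moment of area.
I = w * t^3 / 12 = 14 * 3^3 / 12 = 31.5 um^4
Step 2: Convert E to consistent units (1 GPa = 1000 uN/um^2).
E = 130 GPa = 130000 uN/um^2
Step 3: Calculate tip deflection.
delta = F * L^3 / (3 * E * I)
delta = 8.2 * 106^3 / (3 * 130000 * 31.5)
delta = 0.795 um


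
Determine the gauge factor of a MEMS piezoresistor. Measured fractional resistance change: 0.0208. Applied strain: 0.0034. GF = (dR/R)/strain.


Step 1: Identify values.
dR/R = 0.0208, strain = 0.0034
Step 2: GF = (dR/R) / strain = 0.0208 / 0.0034
GF = 6.1


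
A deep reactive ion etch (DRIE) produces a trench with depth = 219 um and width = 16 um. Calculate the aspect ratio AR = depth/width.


Step 1: AR = depth / width
Step 2: AR = 219 / 16
AR = 13.7


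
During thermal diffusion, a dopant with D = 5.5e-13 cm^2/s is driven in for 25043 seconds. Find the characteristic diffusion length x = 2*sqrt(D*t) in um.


Step 1: Compute D*t = 5.5e-13 * 25043 = 1.377365e-08 cm^2
Step 2: sqrt(D*t) = 1.17361e-04 cm
Step 3: x = 2 * 1.17361e-04 cm = 2.34722e-04 cm
Step 4: Convert to um (1 cm = 1e4 um): x = 2.347 um


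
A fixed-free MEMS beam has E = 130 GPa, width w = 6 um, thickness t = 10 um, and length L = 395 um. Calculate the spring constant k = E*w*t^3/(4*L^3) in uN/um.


Step 1: Convert E to consistent units (1 GPa = 1000 uN/um^2).
E = 130 GPa = 130000 uN/um^2
Step 2: Compute t^3 = 10^3 = 1000
Step 3: Compute L^3 = 395^3 = 61629875
Step 4: k = 130000 * 6 * 1000 / (4 * 61629875)
k = 3.164 uN/um


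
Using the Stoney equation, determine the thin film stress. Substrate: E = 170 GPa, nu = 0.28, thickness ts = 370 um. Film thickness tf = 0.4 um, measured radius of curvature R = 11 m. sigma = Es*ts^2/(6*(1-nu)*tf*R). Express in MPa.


Step 1: Compute numerator: Es * ts^2 = 170 * 370^2 = 23273000 (GPa*um^2)
Step 2: Compute denominator (R in um): 6*(1-nu)*tf*R = 6*0.72*0.4*11e6 = 19008000.0 (um^2)
Step 3: sigma (GPa) = 23273000 / 19008000.0 = 1.224379e+00 GPa
Step 4: Convert to MPa (x1000): sigma = 1224.4 MPa


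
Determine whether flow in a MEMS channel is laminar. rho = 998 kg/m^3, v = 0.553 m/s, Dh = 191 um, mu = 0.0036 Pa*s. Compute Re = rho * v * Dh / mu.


Step 1: Convert Dh to meters: Dh = 191e-6 m
Step 2: Re = rho * v * Dh / mu
Re = 998 * 0.553 * 191e-6 / 0.0036
Re = 29.281
Since Re = 29.281 is below ~2300, the flow is laminar.
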